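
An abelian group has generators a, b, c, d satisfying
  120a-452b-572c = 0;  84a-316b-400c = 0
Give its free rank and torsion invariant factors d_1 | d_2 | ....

rank_ℚ(R)=2; free=4−2=2
SNF(R) diag = [4, 12] → torsion [4, 12]

Answer: M ≅ ℤ^2 ⊕ ℤ/4 ⊕ ℤ/12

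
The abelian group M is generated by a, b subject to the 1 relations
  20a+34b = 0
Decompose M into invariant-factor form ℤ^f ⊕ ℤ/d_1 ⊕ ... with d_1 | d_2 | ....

Answer: M ≅ ℤ^1 ⊕ ℤ/2

Derivation:
rank_ℚ(R)=1; free=2−1=1
SNF(R) diag = [2] → torsion [2]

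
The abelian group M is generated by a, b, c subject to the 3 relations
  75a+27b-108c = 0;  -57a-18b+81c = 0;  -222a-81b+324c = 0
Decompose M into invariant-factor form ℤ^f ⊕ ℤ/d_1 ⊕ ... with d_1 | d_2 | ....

rank_ℚ(R)=3; free=3−3=0
SNF(R) diag = [3, 9, 27] → torsion [3, 9, 27]

Answer: M ≅ ℤ/3 ⊕ ℤ/9 ⊕ ℤ/27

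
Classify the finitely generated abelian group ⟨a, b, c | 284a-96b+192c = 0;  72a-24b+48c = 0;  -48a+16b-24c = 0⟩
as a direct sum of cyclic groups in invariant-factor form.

Answer: M ≅ ℤ/4 ⊕ ℤ/8 ⊕ ℤ/24

Derivation:
rank_ℚ(R)=3; free=3−3=0
SNF(R) diag = [4, 8, 24] → torsion [4, 8, 24]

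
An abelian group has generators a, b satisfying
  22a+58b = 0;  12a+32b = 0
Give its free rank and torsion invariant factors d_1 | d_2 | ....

rank_ℚ(R)=2; free=2−2=0
SNF(R) diag = [2, 4] → torsion [2, 4]

Answer: M ≅ ℤ/2 ⊕ ℤ/4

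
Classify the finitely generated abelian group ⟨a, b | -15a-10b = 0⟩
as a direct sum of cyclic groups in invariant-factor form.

Answer: M ≅ ℤ^1 ⊕ ℤ/5

Derivation:
rank_ℚ(R)=1; free=2−1=1
SNF(R) diag = [5] → torsion [5]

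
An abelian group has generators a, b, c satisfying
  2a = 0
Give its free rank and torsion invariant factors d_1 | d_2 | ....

rank_ℚ(R)=1; free=3−1=2
SNF(R) diag = [2] → torsion [2]

Answer: M ≅ ℤ^2 ⊕ ℤ/2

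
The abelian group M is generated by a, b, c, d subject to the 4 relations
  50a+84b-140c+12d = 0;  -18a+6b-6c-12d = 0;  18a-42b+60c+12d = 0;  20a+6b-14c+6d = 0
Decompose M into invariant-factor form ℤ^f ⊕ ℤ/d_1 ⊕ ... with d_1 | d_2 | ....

Answer: M ≅ ℤ/2 ⊕ ℤ/6 ⊕ ℤ/18 ⊕ ℤ/18

Derivation:
rank_ℚ(R)=4; free=4−4=0
SNF(R) diag = [2, 6, 18, 18] → torsion [2, 6, 18, 18]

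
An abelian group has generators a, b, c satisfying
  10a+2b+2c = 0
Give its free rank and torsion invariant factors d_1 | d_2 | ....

rank_ℚ(R)=1; free=3−1=2
SNF(R) diag = [2] → torsion [2]

Answer: M ≅ ℤ^2 ⊕ ℤ/2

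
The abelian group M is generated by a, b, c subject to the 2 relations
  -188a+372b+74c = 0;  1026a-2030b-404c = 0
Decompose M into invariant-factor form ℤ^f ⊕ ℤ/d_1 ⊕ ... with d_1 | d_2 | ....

rank_ℚ(R)=2; free=3−2=1
SNF(R) diag = [2, 2] → torsion [2, 2]

Answer: M ≅ ℤ^1 ⊕ ℤ/2 ⊕ ℤ/2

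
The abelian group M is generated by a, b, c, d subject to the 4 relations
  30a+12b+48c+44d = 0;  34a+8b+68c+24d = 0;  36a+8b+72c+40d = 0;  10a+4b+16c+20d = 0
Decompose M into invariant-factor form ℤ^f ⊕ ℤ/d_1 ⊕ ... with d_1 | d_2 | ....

Answer: M ≅ ℤ/2 ⊕ ℤ/4 ⊕ ℤ/8 ⊕ ℤ/16

Derivation:
rank_ℚ(R)=4; free=4−4=0
SNF(R) diag = [2, 4, 8, 16] → torsion [2, 4, 8, 16]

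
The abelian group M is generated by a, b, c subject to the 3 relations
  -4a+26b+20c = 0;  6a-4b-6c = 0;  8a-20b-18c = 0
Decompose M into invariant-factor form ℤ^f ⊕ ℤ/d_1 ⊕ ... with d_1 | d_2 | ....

Answer: M ≅ ℤ/2 ⊕ ℤ/2 ⊕ ℤ/2

Derivation:
rank_ℚ(R)=3; free=3−3=0
SNF(R) diag = [2, 2, 2] → torsion [2, 2, 2]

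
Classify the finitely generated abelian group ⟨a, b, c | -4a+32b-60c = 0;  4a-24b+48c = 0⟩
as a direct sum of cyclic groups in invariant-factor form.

rank_ℚ(R)=2; free=3−2=1
SNF(R) diag = [4, 4] → torsion [4, 4]

Answer: M ≅ ℤ^1 ⊕ ℤ/4 ⊕ ℤ/4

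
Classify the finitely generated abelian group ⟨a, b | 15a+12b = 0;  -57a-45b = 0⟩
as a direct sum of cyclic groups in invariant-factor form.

Answer: M ≅ ℤ/3 ⊕ ℤ/3

Derivation:
rank_ℚ(R)=2; free=2−2=0
SNF(R) diag = [3, 3] → torsion [3, 3]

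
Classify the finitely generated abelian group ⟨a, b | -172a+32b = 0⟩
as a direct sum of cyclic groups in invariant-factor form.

rank_ℚ(R)=1; free=2−1=1
SNF(R) diag = [4] → torsion [4]

Answer: M ≅ ℤ^1 ⊕ ℤ/4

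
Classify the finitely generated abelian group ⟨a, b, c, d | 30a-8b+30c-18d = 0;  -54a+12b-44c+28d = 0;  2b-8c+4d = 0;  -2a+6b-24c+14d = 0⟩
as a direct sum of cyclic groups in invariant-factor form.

Answer: M ≅ ℤ/2 ⊕ ℤ/2 ⊕ ℤ/2 ⊕ ℤ/6

Derivation:
rank_ℚ(R)=4; free=4−4=0
SNF(R) diag = [2, 2, 2, 6] → torsion [2, 2, 2, 6]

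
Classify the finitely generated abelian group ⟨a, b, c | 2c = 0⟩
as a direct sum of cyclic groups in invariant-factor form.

Answer: M ≅ ℤ^2 ⊕ ℤ/2

Derivation:
rank_ℚ(R)=1; free=3−1=2
SNF(R) diag = [2] → torsion [2]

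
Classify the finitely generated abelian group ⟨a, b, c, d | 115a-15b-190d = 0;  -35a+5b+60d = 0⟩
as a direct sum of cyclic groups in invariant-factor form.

rank_ℚ(R)=2; free=4−2=2
SNF(R) diag = [5, 10] → torsion [5, 10]

Answer: M ≅ ℤ^2 ⊕ ℤ/5 ⊕ ℤ/10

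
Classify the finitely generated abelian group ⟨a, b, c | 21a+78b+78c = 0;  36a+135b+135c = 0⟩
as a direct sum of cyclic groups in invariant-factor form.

rank_ℚ(R)=2; free=3−2=1
SNF(R) diag = [3, 9] → torsion [3, 9]

Answer: M ≅ ℤ^1 ⊕ ℤ/3 ⊕ ℤ/9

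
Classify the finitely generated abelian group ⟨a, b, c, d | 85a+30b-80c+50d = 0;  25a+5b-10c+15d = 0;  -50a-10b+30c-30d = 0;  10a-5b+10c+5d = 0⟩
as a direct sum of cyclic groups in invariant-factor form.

Answer: M ≅ ℤ/5 ⊕ ℤ/5 ⊕ ℤ/10 ⊕ ℤ/20

Derivation:
rank_ℚ(R)=4; free=4−4=0
SNF(R) diag = [5, 5, 10, 20] → torsion [5, 5, 10, 20]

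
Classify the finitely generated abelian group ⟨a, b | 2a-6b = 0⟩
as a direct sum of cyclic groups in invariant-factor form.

rank_ℚ(R)=1; free=2−1=1
SNF(R) diag = [2] → torsion [2]

Answer: M ≅ ℤ^1 ⊕ ℤ/2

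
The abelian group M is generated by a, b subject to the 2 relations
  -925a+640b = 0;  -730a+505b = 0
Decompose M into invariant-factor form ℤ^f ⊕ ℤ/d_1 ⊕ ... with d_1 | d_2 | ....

Answer: M ≅ ℤ/5 ⊕ ℤ/15

Derivation:
rank_ℚ(R)=2; free=2−2=0
SNF(R) diag = [5, 15] → torsion [5, 15]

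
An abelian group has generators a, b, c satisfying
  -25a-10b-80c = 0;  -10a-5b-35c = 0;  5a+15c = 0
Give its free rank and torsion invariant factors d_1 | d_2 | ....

rank_ℚ(R)=3; free=3−3=0
SNF(R) diag = [5, 5, 5] → torsion [5, 5, 5]

Answer: M ≅ ℤ/5 ⊕ ℤ/5 ⊕ ℤ/5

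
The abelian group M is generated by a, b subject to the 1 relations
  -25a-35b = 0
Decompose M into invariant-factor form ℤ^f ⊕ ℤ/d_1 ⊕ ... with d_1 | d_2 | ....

rank_ℚ(R)=1; free=2−1=1
SNF(R) diag = [5] → torsion [5]

Answer: M ≅ ℤ^1 ⊕ ℤ/5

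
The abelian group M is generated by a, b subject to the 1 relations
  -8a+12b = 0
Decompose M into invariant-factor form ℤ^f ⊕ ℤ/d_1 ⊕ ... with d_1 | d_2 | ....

Answer: M ≅ ℤ^1 ⊕ ℤ/4

Derivation:
rank_ℚ(R)=1; free=2−1=1
SNF(R) diag = [4] → torsion [4]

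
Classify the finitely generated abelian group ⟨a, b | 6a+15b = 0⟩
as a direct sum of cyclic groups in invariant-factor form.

rank_ℚ(R)=1; free=2−1=1
SNF(R) diag = [3] → torsion [3]

Answer: M ≅ ℤ^1 ⊕ ℤ/3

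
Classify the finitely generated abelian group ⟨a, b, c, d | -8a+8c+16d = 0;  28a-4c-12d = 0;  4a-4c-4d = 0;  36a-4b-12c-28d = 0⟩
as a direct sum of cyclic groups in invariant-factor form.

rank_ℚ(R)=4; free=4−4=0
SNF(R) diag = [4, 4, 8, 24] → torsion [4, 4, 8, 24]

Answer: M ≅ ℤ/4 ⊕ ℤ/4 ⊕ ℤ/8 ⊕ ℤ/24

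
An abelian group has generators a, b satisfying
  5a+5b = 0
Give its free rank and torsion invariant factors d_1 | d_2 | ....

rank_ℚ(R)=1; free=2−1=1
SNF(R) diag = [5] → torsion [5]

Answer: M ≅ ℤ^1 ⊕ ℤ/5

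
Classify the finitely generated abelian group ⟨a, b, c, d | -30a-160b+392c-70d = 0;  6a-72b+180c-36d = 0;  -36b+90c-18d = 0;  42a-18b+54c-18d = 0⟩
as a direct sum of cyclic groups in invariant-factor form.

rank_ℚ(R)=4; free=4−4=0
SNF(R) diag = [2, 6, 18, 18] → torsion [2, 6, 18, 18]

Answer: M ≅ ℤ/2 ⊕ ℤ/6 ⊕ ℤ/18 ⊕ ℤ/18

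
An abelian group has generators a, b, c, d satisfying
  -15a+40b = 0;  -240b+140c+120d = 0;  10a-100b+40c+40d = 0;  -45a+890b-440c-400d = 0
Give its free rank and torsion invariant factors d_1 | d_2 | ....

rank_ℚ(R)=4; free=4−4=0
SNF(R) diag = [5, 10, 20, 40] → torsion [5, 10, 20, 40]

Answer: M ≅ ℤ/5 ⊕ ℤ/10 ⊕ ℤ/20 ⊕ ℤ/40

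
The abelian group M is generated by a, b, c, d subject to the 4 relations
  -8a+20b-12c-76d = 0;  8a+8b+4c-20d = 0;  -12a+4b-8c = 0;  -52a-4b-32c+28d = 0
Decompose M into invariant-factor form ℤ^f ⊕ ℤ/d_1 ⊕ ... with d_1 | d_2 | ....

Answer: M ≅ ℤ/4 ⊕ ℤ/4 ⊕ ℤ/12 ⊕ ℤ/36

Derivation:
rank_ℚ(R)=4; free=4−4=0
SNF(R) diag = [4, 4, 12, 36] → torsion [4, 4, 12, 36]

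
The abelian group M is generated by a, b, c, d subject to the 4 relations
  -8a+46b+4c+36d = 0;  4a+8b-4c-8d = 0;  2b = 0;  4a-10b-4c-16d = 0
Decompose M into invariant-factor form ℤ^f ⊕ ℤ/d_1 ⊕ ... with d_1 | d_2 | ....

Answer: M ≅ ℤ/2 ⊕ ℤ/4 ⊕ ℤ/4 ⊕ ℤ/8

Derivation:
rank_ℚ(R)=4; free=4−4=0
SNF(R) diag = [2, 4, 4, 8] → torsion [2, 4, 4, 8]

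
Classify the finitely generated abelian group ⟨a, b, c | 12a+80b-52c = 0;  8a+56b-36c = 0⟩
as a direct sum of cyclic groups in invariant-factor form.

rank_ℚ(R)=2; free=3−2=1
SNF(R) diag = [4, 4] → torsion [4, 4]

Answer: M ≅ ℤ^1 ⊕ ℤ/4 ⊕ ℤ/4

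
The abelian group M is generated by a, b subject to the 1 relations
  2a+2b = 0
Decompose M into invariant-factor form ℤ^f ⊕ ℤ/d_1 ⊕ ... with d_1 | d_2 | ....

rank_ℚ(R)=1; free=2−1=1
SNF(R) diag = [2] → torsion [2]

Answer: M ≅ ℤ^1 ⊕ ℤ/2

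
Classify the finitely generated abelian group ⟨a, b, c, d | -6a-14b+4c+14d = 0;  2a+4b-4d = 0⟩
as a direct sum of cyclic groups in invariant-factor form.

Answer: M ≅ ℤ^2 ⊕ ℤ/2 ⊕ ℤ/2

Derivation:
rank_ℚ(R)=2; free=4−2=2
SNF(R) diag = [2, 2] → torsion [2, 2]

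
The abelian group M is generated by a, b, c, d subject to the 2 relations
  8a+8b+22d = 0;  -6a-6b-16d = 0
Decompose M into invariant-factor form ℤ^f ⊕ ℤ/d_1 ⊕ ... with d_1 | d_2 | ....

Answer: M ≅ ℤ^2 ⊕ ℤ/2 ⊕ ℤ/2

Derivation:
rank_ℚ(R)=2; free=4−2=2
SNF(R) diag = [2, 2] → torsion [2, 2]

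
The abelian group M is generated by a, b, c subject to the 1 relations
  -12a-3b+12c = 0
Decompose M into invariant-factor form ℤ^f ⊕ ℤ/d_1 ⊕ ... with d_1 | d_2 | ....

Answer: M ≅ ℤ^2 ⊕ ℤ/3

Derivation:
rank_ℚ(R)=1; free=3−1=2
SNF(R) diag = [3] → torsion [3]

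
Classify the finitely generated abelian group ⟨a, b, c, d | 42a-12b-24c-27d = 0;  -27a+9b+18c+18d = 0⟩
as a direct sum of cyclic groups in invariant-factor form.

rank_ℚ(R)=2; free=4−2=2
SNF(R) diag = [3, 9] → torsion [3, 9]

Answer: M ≅ ℤ^2 ⊕ ℤ/3 ⊕ ℤ/9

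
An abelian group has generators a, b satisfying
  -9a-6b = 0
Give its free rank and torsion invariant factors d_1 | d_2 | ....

Answer: M ≅ ℤ^1 ⊕ ℤ/3

Derivation:
rank_ℚ(R)=1; free=2−1=1
SNF(R) diag = [3] → torsion [3]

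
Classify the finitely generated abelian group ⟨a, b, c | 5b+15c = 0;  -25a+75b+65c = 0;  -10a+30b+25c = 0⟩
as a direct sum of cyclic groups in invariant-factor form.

rank_ℚ(R)=3; free=3−3=0
SNF(R) diag = [5, 5, 5] → torsion [5, 5, 5]

Answer: M ≅ ℤ/5 ⊕ ℤ/5 ⊕ ℤ/5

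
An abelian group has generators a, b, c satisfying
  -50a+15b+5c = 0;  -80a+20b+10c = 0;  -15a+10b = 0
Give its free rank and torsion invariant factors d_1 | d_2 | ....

rank_ℚ(R)=3; free=3−3=0
SNF(R) diag = [5, 5, 10] → torsion [5, 5, 10]

Answer: M ≅ ℤ/5 ⊕ ℤ/5 ⊕ ℤ/10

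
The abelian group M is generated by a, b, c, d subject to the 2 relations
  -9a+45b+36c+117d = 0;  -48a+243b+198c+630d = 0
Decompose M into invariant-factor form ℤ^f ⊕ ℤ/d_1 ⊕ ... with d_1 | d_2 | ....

Answer: M ≅ ℤ^2 ⊕ ℤ/3 ⊕ ℤ/9

Derivation:
rank_ℚ(R)=2; free=4−2=2
SNF(R) diag = [3, 9] → torsion [3, 9]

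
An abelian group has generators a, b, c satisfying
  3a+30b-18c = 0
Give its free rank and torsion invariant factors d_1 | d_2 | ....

Answer: M ≅ ℤ^2 ⊕ ℤ/3

Derivation:
rank_ℚ(R)=1; free=3−1=2
SNF(R) diag = [3] → torsion [3]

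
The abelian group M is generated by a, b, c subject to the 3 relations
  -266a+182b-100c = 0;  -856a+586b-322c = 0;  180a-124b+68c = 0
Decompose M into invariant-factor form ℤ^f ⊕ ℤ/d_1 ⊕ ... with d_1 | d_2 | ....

Answer: M ≅ ℤ/2 ⊕ ℤ/2 ⊕ ℤ/4

Derivation:
rank_ℚ(R)=3; free=3−3=0
SNF(R) diag = [2, 2, 4] → torsion [2, 2, 4]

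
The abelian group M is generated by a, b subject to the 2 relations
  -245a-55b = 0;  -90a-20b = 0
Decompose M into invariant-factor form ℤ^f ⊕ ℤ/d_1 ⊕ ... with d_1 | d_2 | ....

Answer: M ≅ ℤ/5 ⊕ ℤ/10

Derivation:
rank_ℚ(R)=2; free=2−2=0
SNF(R) diag = [5, 10] → torsion [5, 10]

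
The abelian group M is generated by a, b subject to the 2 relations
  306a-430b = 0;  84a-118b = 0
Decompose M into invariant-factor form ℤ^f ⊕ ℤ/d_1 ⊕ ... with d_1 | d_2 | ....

rank_ℚ(R)=2; free=2−2=0
SNF(R) diag = [2, 6] → torsion [2, 6]

Answer: M ≅ ℤ/2 ⊕ ℤ/6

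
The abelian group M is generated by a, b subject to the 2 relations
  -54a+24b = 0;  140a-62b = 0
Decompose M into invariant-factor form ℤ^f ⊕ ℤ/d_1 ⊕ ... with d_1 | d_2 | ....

Answer: M ≅ ℤ/2 ⊕ ℤ/6

Derivation:
rank_ℚ(R)=2; free=2−2=0
SNF(R) diag = [2, 6] → torsion [2, 6]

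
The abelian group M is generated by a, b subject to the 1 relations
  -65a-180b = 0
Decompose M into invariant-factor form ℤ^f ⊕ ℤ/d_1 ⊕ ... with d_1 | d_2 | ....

Answer: M ≅ ℤ^1 ⊕ ℤ/5

Derivation:
rank_ℚ(R)=1; free=2−1=1
SNF(R) diag = [5] → torsion [5]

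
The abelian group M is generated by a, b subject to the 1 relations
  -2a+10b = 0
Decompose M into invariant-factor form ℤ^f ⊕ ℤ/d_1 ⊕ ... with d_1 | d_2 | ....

Answer: M ≅ ℤ^1 ⊕ ℤ/2

Derivation:
rank_ℚ(R)=1; free=2−1=1
SNF(R) diag = [2] → torsion [2]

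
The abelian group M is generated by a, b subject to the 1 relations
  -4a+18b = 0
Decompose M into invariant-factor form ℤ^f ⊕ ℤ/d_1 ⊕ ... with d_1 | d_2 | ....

rank_ℚ(R)=1; free=2−1=1
SNF(R) diag = [2] → torsion [2]

Answer: M ≅ ℤ^1 ⊕ ℤ/2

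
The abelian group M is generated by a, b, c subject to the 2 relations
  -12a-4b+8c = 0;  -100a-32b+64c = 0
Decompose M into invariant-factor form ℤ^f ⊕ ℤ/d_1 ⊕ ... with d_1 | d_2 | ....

Answer: M ≅ ℤ^1 ⊕ ℤ/4 ⊕ ℤ/4

Derivation:
rank_ℚ(R)=2; free=3−2=1
SNF(R) diag = [4, 4] → torsion [4, 4]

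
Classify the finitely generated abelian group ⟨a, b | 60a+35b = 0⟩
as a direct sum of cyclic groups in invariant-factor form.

rank_ℚ(R)=1; free=2−1=1
SNF(R) diag = [5] → torsion [5]

Answer: M ≅ ℤ^1 ⊕ ℤ/5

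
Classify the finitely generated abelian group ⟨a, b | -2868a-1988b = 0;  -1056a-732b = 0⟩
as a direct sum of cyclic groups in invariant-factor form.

Answer: M ≅ ℤ/4 ⊕ ℤ/12

Derivation:
rank_ℚ(R)=2; free=2−2=0
SNF(R) diag = [4, 12] → torsion [4, 12]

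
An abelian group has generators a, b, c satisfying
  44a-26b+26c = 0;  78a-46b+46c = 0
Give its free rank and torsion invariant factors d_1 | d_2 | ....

Answer: M ≅ ℤ^1 ⊕ ℤ/2 ⊕ ℤ/2

Derivation:
rank_ℚ(R)=2; free=3−2=1
SNF(R) diag = [2, 2] → torsion [2, 2]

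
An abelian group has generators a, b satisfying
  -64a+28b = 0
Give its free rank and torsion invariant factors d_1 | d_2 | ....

Answer: M ≅ ℤ^1 ⊕ ℤ/4

Derivation:
rank_ℚ(R)=1; free=2−1=1
SNF(R) diag = [4] → torsion [4]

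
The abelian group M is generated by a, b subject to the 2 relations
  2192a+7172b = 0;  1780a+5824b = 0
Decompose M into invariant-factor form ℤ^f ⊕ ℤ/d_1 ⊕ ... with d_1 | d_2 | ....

Answer: M ≅ ℤ/4 ⊕ ℤ/12

Derivation:
rank_ℚ(R)=2; free=2−2=0
SNF(R) diag = [4, 12] → torsion [4, 12]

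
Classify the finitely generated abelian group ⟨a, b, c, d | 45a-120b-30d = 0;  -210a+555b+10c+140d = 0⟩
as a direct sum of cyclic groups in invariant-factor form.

Answer: M ≅ ℤ^2 ⊕ ℤ/5 ⊕ ℤ/15

Derivation:
rank_ℚ(R)=2; free=4−2=2
SNF(R) diag = [5, 15] → torsion [5, 15]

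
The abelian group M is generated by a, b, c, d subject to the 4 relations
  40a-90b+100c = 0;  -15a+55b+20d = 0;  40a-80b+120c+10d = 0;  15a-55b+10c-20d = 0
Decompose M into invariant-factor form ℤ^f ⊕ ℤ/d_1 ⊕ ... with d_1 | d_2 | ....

rank_ℚ(R)=4; free=4−4=0
SNF(R) diag = [5, 10, 10, 10] → torsion [5, 10, 10, 10]

Answer: M ≅ ℤ/5 ⊕ ℤ/10 ⊕ ℤ/10 ⊕ ℤ/10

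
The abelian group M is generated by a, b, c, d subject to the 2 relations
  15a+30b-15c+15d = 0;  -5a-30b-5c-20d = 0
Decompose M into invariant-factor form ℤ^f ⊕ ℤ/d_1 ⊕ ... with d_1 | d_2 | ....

Answer: M ≅ ℤ^2 ⊕ ℤ/5 ⊕ ℤ/15

Derivation:
rank_ℚ(R)=2; free=4−2=2
SNF(R) diag = [5, 15] → torsion [5, 15]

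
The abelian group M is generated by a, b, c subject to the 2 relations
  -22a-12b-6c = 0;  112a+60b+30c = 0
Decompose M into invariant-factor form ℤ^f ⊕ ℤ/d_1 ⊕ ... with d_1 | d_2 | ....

Answer: M ≅ ℤ^1 ⊕ ℤ/2 ⊕ ℤ/6

Derivation:
rank_ℚ(R)=2; free=3−2=1
SNF(R) diag = [2, 6] → torsion [2, 6]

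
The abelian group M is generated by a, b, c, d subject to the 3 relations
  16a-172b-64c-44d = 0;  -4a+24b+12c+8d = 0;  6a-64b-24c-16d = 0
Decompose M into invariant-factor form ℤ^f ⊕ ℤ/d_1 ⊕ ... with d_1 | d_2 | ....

rank_ℚ(R)=3; free=4−3=1
SNF(R) diag = [2, 4, 4] → torsion [2, 4, 4]

Answer: M ≅ ℤ^1 ⊕ ℤ/2 ⊕ ℤ/4 ⊕ ℤ/4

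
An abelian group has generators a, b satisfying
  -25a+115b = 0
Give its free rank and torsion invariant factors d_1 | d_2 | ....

rank_ℚ(R)=1; free=2−1=1
SNF(R) diag = [5] → torsion [5]

Answer: M ≅ ℤ^1 ⊕ ℤ/5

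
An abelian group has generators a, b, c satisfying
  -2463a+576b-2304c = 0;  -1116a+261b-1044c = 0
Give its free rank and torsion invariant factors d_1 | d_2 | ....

Answer: M ≅ ℤ^1 ⊕ ℤ/3 ⊕ ℤ/9

Derivation:
rank_ℚ(R)=2; free=3−2=1
SNF(R) diag = [3, 9] → torsion [3, 9]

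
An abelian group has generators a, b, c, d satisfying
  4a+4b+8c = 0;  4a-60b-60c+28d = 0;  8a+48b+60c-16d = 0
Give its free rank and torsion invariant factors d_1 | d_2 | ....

Answer: M ≅ ℤ^1 ⊕ ℤ/4 ⊕ ℤ/4 ⊕ ℤ/12

Derivation:
rank_ℚ(R)=3; free=4−3=1
SNF(R) diag = [4, 4, 12] → torsion [4, 4, 12]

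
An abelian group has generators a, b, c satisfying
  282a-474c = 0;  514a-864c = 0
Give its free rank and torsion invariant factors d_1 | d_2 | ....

Answer: M ≅ ℤ^1 ⊕ ℤ/2 ⊕ ℤ/6

Derivation:
rank_ℚ(R)=2; free=3−2=1
SNF(R) diag = [2, 6] → torsion [2, 6]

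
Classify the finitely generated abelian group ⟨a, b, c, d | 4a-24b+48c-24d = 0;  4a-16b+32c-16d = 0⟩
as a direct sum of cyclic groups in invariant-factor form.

Answer: M ≅ ℤ^2 ⊕ ℤ/4 ⊕ ℤ/8

Derivation:
rank_ℚ(R)=2; free=4−2=2
SNF(R) diag = [4, 8] → torsion [4, 8]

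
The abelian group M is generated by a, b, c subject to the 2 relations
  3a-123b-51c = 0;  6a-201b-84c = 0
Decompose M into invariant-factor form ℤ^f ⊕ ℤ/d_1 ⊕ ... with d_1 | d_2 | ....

rank_ℚ(R)=2; free=3−2=1
SNF(R) diag = [3, 9] → torsion [3, 9]

Answer: M ≅ ℤ^1 ⊕ ℤ/3 ⊕ ℤ/9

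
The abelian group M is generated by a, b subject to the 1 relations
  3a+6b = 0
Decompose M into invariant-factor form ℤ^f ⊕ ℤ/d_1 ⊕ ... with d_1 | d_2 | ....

rank_ℚ(R)=1; free=2−1=1
SNF(R) diag = [3] → torsion [3]

Answer: M ≅ ℤ^1 ⊕ ℤ/3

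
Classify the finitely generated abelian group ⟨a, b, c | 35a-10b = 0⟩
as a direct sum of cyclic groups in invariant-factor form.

rank_ℚ(R)=1; free=3−1=2
SNF(R) diag = [5] → torsion [5]

Answer: M ≅ ℤ^2 ⊕ ℤ/5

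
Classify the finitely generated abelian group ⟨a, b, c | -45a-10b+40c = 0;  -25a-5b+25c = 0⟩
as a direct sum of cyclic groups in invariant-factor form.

Answer: M ≅ ℤ^1 ⊕ ℤ/5 ⊕ ℤ/5

Derivation:
rank_ℚ(R)=2; free=3−2=1
SNF(R) diag = [5, 5] → torsion [5, 5]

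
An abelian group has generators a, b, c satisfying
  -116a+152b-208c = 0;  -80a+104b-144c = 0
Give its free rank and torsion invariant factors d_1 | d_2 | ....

rank_ℚ(R)=2; free=3−2=1
SNF(R) diag = [4, 8] → torsion [4, 8]

Answer: M ≅ ℤ^1 ⊕ ℤ/4 ⊕ ℤ/8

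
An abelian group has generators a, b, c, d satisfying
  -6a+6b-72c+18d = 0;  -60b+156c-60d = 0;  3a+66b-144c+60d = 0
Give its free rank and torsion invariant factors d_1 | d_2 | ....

Answer: M ≅ ℤ^1 ⊕ ℤ/3 ⊕ ℤ/6 ⊕ ℤ/12

Derivation:
rank_ℚ(R)=3; free=4−3=1
SNF(R) diag = [3, 6, 12] → torsion [3, 6, 12]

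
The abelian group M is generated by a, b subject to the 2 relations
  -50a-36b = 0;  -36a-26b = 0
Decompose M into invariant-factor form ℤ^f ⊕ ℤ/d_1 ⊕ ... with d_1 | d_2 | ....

Answer: M ≅ ℤ/2 ⊕ ℤ/2

Derivation:
rank_ℚ(R)=2; free=2−2=0
SNF(R) diag = [2, 2] → torsion [2, 2]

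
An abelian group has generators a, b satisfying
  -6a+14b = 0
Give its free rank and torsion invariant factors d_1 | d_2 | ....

rank_ℚ(R)=1; free=2−1=1
SNF(R) diag = [2] → torsion [2]

Answer: M ≅ ℤ^1 ⊕ ℤ/2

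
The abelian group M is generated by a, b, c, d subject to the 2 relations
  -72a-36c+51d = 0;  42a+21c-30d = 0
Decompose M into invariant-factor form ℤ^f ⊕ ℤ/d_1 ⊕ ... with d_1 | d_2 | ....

Answer: M ≅ ℤ^2 ⊕ ℤ/3 ⊕ ℤ/3

Derivation:
rank_ℚ(R)=2; free=4−2=2
SNF(R) diag = [3, 3] → torsion [3, 3]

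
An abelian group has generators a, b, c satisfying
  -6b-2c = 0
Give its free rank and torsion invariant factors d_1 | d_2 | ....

Answer: M ≅ ℤ^2 ⊕ ℤ/2

Derivation:
rank_ℚ(R)=1; free=3−1=2
SNF(R) diag = [2] → torsion [2]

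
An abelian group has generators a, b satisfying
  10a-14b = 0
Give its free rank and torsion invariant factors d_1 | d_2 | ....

rank_ℚ(R)=1; free=2−1=1
SNF(R) diag = [2] → torsion [2]

Answer: M ≅ ℤ^1 ⊕ ℤ/2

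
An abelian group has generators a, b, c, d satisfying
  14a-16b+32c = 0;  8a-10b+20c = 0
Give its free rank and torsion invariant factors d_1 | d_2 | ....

rank_ℚ(R)=2; free=4−2=2
SNF(R) diag = [2, 6] → torsion [2, 6]

Answer: M ≅ ℤ^2 ⊕ ℤ/2 ⊕ ℤ/6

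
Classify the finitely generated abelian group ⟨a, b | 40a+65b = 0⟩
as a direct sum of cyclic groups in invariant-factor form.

rank_ℚ(R)=1; free=2−1=1
SNF(R) diag = [5] → torsion [5]

Answer: M ≅ ℤ^1 ⊕ ℤ/5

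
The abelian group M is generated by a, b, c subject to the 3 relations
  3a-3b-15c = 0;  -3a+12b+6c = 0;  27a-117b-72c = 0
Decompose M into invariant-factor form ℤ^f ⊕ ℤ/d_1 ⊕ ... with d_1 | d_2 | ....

rank_ℚ(R)=3; free=3−3=0
SNF(R) diag = [3, 9, 27] → torsion [3, 9, 27]

Answer: M ≅ ℤ/3 ⊕ ℤ/9 ⊕ ℤ/27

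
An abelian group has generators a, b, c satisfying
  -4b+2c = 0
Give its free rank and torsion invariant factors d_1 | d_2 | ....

rank_ℚ(R)=1; free=3−1=2
SNF(R) diag = [2] → torsion [2]

Answer: M ≅ ℤ^2 ⊕ ℤ/2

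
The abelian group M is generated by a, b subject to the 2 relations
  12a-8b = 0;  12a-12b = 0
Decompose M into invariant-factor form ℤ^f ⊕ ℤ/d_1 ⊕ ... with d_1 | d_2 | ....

Answer: M ≅ ℤ/4 ⊕ ℤ/12

Derivation:
rank_ℚ(R)=2; free=2−2=0
SNF(R) diag = [4, 12] → torsion [4, 12]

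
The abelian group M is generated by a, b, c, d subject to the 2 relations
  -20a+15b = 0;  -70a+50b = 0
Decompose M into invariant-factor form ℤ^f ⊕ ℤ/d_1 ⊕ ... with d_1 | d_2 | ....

rank_ℚ(R)=2; free=4−2=2
SNF(R) diag = [5, 10] → torsion [5, 10]

Answer: M ≅ ℤ^2 ⊕ ℤ/5 ⊕ ℤ/10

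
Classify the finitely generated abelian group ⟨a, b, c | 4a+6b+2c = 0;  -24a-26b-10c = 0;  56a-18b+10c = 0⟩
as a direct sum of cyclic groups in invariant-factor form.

rank_ℚ(R)=3; free=3−3=0
SNF(R) diag = [2, 4, 12] → torsion [2, 4, 12]

Answer: M ≅ ℤ/2 ⊕ ℤ/4 ⊕ ℤ/12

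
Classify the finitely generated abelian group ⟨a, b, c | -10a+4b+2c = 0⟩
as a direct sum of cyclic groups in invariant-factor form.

Answer: M ≅ ℤ^2 ⊕ ℤ/2

Derivation:
rank_ℚ(R)=1; free=3−1=2
SNF(R) diag = [2] → torsion [2]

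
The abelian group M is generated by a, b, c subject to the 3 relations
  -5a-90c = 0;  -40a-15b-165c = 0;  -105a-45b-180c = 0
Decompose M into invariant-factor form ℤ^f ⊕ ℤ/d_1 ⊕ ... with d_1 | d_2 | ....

Answer: M ≅ ℤ/5 ⊕ ℤ/15 ⊕ ℤ/45

Derivation:
rank_ℚ(R)=3; free=3−3=0
SNF(R) diag = [5, 15, 45] → torsion [5, 15, 45]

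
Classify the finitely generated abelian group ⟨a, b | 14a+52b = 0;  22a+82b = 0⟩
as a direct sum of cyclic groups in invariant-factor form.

rank_ℚ(R)=2; free=2−2=0
SNF(R) diag = [2, 2] → torsion [2, 2]

Answer: M ≅ ℤ/2 ⊕ ℤ/2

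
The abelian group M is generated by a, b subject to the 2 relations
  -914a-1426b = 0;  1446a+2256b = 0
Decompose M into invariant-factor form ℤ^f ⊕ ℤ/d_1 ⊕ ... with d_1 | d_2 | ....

Answer: M ≅ ℤ/2 ⊕ ℤ/6

Derivation:
rank_ℚ(R)=2; free=2−2=0
SNF(R) diag = [2, 6] → torsion [2, 6]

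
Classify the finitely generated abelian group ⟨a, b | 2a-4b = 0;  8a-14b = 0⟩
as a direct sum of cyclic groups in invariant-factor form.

rank_ℚ(R)=2; free=2−2=0
SNF(R) diag = [2, 2] → torsion [2, 2]

Answer: M ≅ ℤ/2 ⊕ ℤ/2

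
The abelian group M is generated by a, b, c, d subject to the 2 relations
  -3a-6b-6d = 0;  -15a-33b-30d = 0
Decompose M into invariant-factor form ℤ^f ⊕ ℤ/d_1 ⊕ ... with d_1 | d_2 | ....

rank_ℚ(R)=2; free=4−2=2
SNF(R) diag = [3, 3] → torsion [3, 3]

Answer: M ≅ ℤ^2 ⊕ ℤ/3 ⊕ ℤ/3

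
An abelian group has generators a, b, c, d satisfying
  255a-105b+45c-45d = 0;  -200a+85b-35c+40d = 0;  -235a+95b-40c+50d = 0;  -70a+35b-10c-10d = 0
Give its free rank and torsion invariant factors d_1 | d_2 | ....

rank_ℚ(R)=4; free=4−4=0
SNF(R) diag = [5, 15, 15, 45] → torsion [5, 15, 15, 45]

Answer: M ≅ ℤ/5 ⊕ ℤ/15 ⊕ ℤ/15 ⊕ ℤ/45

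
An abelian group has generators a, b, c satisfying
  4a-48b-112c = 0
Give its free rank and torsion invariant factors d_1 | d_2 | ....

rank_ℚ(R)=1; free=3−1=2
SNF(R) diag = [4] → torsion [4]

Answer: M ≅ ℤ^2 ⊕ ℤ/4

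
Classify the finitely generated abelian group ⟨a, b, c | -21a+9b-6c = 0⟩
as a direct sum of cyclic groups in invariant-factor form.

Answer: M ≅ ℤ^2 ⊕ ℤ/3

Derivation:
rank_ℚ(R)=1; free=3−1=2
SNF(R) diag = [3] → torsion [3]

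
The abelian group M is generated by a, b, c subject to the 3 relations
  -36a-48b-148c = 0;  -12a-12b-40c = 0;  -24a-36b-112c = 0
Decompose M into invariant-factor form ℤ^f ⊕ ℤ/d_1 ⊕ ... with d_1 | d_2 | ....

Answer: M ≅ ℤ/4 ⊕ ℤ/12 ⊕ ℤ/12

Derivation:
rank_ℚ(R)=3; free=3−3=0
SNF(R) diag = [4, 12, 12] → torsion [4, 12, 12]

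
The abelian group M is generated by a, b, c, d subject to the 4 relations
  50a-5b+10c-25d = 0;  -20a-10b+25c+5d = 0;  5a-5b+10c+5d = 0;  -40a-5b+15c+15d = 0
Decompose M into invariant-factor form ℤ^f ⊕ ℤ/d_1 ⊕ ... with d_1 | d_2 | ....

Answer: M ≅ ℤ/5 ⊕ ℤ/5 ⊕ ℤ/15 ⊕ ℤ/15

Derivation:
rank_ℚ(R)=4; free=4−4=0
SNF(R) diag = [5, 5, 15, 15] → torsion [5, 5, 15, 15]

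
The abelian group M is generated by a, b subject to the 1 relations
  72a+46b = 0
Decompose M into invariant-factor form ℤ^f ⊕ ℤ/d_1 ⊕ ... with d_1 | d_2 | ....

rank_ℚ(R)=1; free=2−1=1
SNF(R) diag = [2] → torsion [2]

Answer: M ≅ ℤ^1 ⊕ ℤ/2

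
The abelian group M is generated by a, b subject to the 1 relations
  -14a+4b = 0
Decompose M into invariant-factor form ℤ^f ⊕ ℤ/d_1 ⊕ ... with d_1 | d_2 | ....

rank_ℚ(R)=1; free=2−1=1
SNF(R) diag = [2] → torsion [2]

Answer: M ≅ ℤ^1 ⊕ ℤ/2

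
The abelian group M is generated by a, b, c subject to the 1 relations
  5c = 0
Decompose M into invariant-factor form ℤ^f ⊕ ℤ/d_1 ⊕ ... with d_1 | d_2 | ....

Answer: M ≅ ℤ^2 ⊕ ℤ/5

Derivation:
rank_ℚ(R)=1; free=3−1=2
SNF(R) diag = [5] → torsion [5]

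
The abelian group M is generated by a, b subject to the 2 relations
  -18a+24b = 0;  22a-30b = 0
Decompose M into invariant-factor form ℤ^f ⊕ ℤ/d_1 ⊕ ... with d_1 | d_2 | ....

Answer: M ≅ ℤ/2 ⊕ ℤ/6

Derivation:
rank_ℚ(R)=2; free=2−2=0
SNF(R) diag = [2, 6] → torsion [2, 6]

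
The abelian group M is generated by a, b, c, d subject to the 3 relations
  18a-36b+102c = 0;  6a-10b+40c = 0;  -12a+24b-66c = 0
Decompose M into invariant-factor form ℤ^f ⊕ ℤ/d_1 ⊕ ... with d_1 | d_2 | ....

Answer: M ≅ ℤ^1 ⊕ ℤ/2 ⊕ ℤ/6 ⊕ ℤ/6

Derivation:
rank_ℚ(R)=3; free=4−3=1
SNF(R) diag = [2, 6, 6] → torsion [2, 6, 6]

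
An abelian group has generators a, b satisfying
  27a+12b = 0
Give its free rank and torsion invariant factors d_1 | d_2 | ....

Answer: M ≅ ℤ^1 ⊕ ℤ/3

Derivation:
rank_ℚ(R)=1; free=2−1=1
SNF(R) diag = [3] → torsion [3]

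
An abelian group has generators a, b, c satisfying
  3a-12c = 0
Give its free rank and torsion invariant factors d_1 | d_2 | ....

Answer: M ≅ ℤ^2 ⊕ ℤ/3

Derivation:
rank_ℚ(R)=1; free=3−1=2
SNF(R) diag = [3] → torsion [3]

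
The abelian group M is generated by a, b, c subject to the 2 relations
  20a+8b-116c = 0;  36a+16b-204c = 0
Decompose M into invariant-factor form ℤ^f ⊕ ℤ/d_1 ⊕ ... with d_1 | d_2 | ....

Answer: M ≅ ℤ^1 ⊕ ℤ/4 ⊕ ℤ/8

Derivation:
rank_ℚ(R)=2; free=3−2=1
SNF(R) diag = [4, 8] → torsion [4, 8]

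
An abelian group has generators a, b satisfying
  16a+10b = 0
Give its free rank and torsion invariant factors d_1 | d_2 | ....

Answer: M ≅ ℤ^1 ⊕ ℤ/2

Derivation:
rank_ℚ(R)=1; free=2−1=1
SNF(R) diag = [2] → torsion [2]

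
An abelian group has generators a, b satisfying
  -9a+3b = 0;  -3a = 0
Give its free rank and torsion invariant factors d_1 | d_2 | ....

rank_ℚ(R)=2; free=2−2=0
SNF(R) diag = [3, 3] → torsion [3, 3]

Answer: M ≅ ℤ/3 ⊕ ℤ/3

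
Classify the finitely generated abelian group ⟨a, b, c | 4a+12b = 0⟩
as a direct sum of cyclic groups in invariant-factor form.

rank_ℚ(R)=1; free=3−1=2
SNF(R) diag = [4] → torsion [4]

Answer: M ≅ ℤ^2 ⊕ ℤ/4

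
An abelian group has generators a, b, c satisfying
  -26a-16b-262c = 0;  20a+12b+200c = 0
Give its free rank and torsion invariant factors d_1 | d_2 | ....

rank_ℚ(R)=2; free=3−2=1
SNF(R) diag = [2, 4] → torsion [2, 4]

Answer: M ≅ ℤ^1 ⊕ ℤ/2 ⊕ ℤ/4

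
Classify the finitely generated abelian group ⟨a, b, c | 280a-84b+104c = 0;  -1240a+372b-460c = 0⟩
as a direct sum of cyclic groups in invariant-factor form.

Answer: M ≅ ℤ^1 ⊕ ℤ/4 ⊕ ℤ/4

Derivation:
rank_ℚ(R)=2; free=3−2=1
SNF(R) diag = [4, 4] → torsion [4, 4]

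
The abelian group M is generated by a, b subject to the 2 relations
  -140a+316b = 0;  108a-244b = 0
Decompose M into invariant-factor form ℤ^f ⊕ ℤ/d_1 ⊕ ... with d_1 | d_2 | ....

Answer: M ≅ ℤ/4 ⊕ ℤ/8

Derivation:
rank_ℚ(R)=2; free=2−2=0
SNF(R) diag = [4, 8] → torsion [4, 8]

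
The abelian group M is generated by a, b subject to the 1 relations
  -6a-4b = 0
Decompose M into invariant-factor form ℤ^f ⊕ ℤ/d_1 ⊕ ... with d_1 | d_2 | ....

rank_ℚ(R)=1; free=2−1=1
SNF(R) diag = [2] → torsion [2]

Answer: M ≅ ℤ^1 ⊕ ℤ/2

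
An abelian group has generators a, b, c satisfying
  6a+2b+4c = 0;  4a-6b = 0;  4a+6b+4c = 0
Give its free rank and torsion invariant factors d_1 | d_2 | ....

Answer: M ≅ ℤ/2 ⊕ ℤ/2 ⊕ ℤ/4

Derivation:
rank_ℚ(R)=3; free=3−3=0
SNF(R) diag = [2, 2, 4] → torsion [2, 2, 4]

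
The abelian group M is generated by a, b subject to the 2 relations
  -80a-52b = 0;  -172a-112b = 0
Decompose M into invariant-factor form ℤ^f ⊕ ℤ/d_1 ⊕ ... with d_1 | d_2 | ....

rank_ℚ(R)=2; free=2−2=0
SNF(R) diag = [4, 4] → torsion [4, 4]

Answer: M ≅ ℤ/4 ⊕ ℤ/4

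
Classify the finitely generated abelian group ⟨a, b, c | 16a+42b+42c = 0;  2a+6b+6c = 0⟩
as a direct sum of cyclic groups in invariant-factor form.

rank_ℚ(R)=2; free=3−2=1
SNF(R) diag = [2, 6] → torsion [2, 6]

Answer: M ≅ ℤ^1 ⊕ ℤ/2 ⊕ ℤ/6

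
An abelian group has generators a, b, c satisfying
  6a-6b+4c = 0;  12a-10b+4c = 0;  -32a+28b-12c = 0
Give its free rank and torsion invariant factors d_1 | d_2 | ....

rank_ℚ(R)=3; free=3−3=0
SNF(R) diag = [2, 2, 4] → torsion [2, 2, 4]

Answer: M ≅ ℤ/2 ⊕ ℤ/2 ⊕ ℤ/4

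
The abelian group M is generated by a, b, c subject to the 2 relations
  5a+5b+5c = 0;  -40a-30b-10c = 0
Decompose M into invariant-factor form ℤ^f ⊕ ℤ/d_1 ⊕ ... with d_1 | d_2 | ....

rank_ℚ(R)=2; free=3−2=1
SNF(R) diag = [5, 10] → torsion [5, 10]

Answer: M ≅ ℤ^1 ⊕ ℤ/5 ⊕ ℤ/10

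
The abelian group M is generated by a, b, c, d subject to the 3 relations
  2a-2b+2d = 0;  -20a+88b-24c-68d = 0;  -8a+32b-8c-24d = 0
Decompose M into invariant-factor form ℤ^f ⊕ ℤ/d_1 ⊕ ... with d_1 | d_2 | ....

Answer: M ≅ ℤ^1 ⊕ ℤ/2 ⊕ ℤ/4 ⊕ ℤ/8

Derivation:
rank_ℚ(R)=3; free=4−3=1
SNF(R) diag = [2, 4, 8] → torsion [2, 4, 8]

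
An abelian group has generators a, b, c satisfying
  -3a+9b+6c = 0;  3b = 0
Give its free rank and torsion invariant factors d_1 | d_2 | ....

Answer: M ≅ ℤ^1 ⊕ ℤ/3 ⊕ ℤ/3

Derivation:
rank_ℚ(R)=2; free=3−2=1
SNF(R) diag = [3, 3] → torsion [3, 3]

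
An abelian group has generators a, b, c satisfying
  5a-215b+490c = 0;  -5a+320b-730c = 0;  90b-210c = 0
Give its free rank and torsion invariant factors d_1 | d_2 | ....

Answer: M ≅ ℤ/5 ⊕ ℤ/15 ⊕ ℤ/30

Derivation:
rank_ℚ(R)=3; free=3−3=0
SNF(R) diag = [5, 15, 30] → torsion [5, 15, 30]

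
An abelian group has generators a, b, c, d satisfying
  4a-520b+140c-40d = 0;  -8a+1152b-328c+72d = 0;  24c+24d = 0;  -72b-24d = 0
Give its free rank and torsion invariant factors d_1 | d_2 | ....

Answer: M ≅ ℤ/4 ⊕ ℤ/8 ⊕ ℤ/24 ⊕ ℤ/24

Derivation:
rank_ℚ(R)=4; free=4−4=0
SNF(R) diag = [4, 8, 24, 24] → torsion [4, 8, 24, 24]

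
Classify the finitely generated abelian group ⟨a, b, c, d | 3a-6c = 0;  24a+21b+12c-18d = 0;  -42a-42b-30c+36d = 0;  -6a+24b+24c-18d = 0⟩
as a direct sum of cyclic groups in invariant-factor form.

rank_ℚ(R)=4; free=4−4=0
SNF(R) diag = [3, 3, 6, 18] → torsion [3, 3, 6, 18]

Answer: M ≅ ℤ/3 ⊕ ℤ/3 ⊕ ℤ/6 ⊕ ℤ/18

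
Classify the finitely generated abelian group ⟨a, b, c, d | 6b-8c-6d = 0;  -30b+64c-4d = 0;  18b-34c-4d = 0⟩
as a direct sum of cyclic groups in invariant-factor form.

Answer: M ≅ ℤ^1 ⊕ ℤ/2 ⊕ ℤ/2 ⊕ ℤ/6

Derivation:
rank_ℚ(R)=3; free=4−3=1
SNF(R) diag = [2, 2, 6] → torsion [2, 2, 6]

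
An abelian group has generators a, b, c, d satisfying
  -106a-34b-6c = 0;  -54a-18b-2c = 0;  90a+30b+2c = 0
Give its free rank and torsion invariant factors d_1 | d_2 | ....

rank_ℚ(R)=3; free=4−3=1
SNF(R) diag = [2, 4, 12] → torsion [2, 4, 12]

Answer: M ≅ ℤ^1 ⊕ ℤ/2 ⊕ ℤ/4 ⊕ ℤ/12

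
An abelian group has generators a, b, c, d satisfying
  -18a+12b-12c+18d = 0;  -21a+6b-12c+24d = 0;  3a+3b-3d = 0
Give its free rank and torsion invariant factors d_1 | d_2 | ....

Answer: M ≅ ℤ^1 ⊕ ℤ/3 ⊕ ℤ/3 ⊕ ℤ/6

Derivation:
rank_ℚ(R)=3; free=4−3=1
SNF(R) diag = [3, 3, 6] → torsion [3, 3, 6]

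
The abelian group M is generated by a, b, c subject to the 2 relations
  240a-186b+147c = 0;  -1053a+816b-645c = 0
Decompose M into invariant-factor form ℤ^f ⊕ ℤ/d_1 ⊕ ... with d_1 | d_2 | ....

rank_ℚ(R)=2; free=3−2=1
SNF(R) diag = [3, 3] → torsion [3, 3]

Answer: M ≅ ℤ^1 ⊕ ℤ/3 ⊕ ℤ/3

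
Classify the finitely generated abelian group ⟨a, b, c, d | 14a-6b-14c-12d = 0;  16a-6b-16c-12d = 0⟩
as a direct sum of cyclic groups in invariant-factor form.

Answer: M ≅ ℤ^2 ⊕ ℤ/2 ⊕ ℤ/6

Derivation:
rank_ℚ(R)=2; free=4−2=2
SNF(R) diag = [2, 6] → torsion [2, 6]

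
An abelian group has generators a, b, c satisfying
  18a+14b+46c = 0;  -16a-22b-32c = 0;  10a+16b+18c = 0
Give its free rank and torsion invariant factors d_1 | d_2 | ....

rank_ℚ(R)=3; free=3−3=0
SNF(R) diag = [2, 2, 4] → torsion [2, 2, 4]

Answer: M ≅ ℤ/2 ⊕ ℤ/2 ⊕ ℤ/4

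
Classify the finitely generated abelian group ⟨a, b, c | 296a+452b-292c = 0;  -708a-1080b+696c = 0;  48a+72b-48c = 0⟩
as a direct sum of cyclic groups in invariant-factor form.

rank_ℚ(R)=3; free=3−3=0
SNF(R) diag = [4, 12, 24] → torsion [4, 12, 24]

Answer: M ≅ ℤ/4 ⊕ ℤ/12 ⊕ ℤ/24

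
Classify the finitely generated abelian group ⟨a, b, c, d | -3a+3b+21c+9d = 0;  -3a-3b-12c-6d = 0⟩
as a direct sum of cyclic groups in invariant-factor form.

Answer: M ≅ ℤ^2 ⊕ ℤ/3 ⊕ ℤ/3

Derivation:
rank_ℚ(R)=2; free=4−2=2
SNF(R) diag = [3, 3] → torsion [3, 3]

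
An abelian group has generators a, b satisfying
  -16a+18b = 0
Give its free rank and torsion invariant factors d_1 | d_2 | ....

Answer: M ≅ ℤ^1 ⊕ ℤ/2

Derivation:
rank_ℚ(R)=1; free=2−1=1
SNF(R) diag = [2] → torsion [2]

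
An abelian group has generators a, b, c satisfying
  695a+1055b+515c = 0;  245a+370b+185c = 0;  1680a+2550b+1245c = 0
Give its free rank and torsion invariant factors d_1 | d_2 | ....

rank_ℚ(R)=3; free=3−3=0
SNF(R) diag = [5, 5, 15] → torsion [5, 5, 15]

Answer: M ≅ ℤ/5 ⊕ ℤ/5 ⊕ ℤ/15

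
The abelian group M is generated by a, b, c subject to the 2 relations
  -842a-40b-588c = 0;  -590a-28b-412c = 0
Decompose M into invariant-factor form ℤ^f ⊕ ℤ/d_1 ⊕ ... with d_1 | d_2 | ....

Answer: M ≅ ℤ^1 ⊕ ℤ/2 ⊕ ℤ/4

Derivation:
rank_ℚ(R)=2; free=3−2=1
SNF(R) diag = [2, 4] → torsion [2, 4]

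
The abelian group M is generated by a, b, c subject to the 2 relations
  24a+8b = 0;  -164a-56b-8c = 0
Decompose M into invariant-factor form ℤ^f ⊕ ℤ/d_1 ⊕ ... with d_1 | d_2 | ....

Answer: M ≅ ℤ^1 ⊕ ℤ/4 ⊕ ℤ/8

Derivation:
rank_ℚ(R)=2; free=3−2=1
SNF(R) diag = [4, 8] → torsion [4, 8]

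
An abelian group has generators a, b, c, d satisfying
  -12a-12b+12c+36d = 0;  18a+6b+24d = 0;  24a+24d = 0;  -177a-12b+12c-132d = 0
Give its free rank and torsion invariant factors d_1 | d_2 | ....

rank_ℚ(R)=4; free=4−4=0
SNF(R) diag = [3, 6, 12, 24] → torsion [3, 6, 12, 24]

Answer: M ≅ ℤ/3 ⊕ ℤ/6 ⊕ ℤ/12 ⊕ ℤ/24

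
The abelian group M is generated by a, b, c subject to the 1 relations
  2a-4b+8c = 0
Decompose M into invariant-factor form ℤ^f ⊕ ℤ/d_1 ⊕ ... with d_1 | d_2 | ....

Answer: M ≅ ℤ^2 ⊕ ℤ/2

Derivation:
rank_ℚ(R)=1; free=3−1=2
SNF(R) diag = [2] → torsion [2]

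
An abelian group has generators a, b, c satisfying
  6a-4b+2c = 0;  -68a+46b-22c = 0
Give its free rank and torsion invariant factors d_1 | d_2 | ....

rank_ℚ(R)=2; free=3−2=1
SNF(R) diag = [2, 2] → torsion [2, 2]

Answer: M ≅ ℤ^1 ⊕ ℤ/2 ⊕ ℤ/2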